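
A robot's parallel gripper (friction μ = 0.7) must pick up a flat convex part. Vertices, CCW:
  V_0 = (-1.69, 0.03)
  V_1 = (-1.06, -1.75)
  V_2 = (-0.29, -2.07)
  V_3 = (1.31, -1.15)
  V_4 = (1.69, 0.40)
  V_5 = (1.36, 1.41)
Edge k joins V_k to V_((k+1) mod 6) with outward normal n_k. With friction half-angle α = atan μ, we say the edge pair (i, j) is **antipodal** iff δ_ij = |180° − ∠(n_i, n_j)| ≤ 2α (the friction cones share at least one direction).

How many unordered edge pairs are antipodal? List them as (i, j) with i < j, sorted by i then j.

α = atan 0.7 = 34.99°;  2α = 69.98°
n_0 = (-0.9427, -0.3337)
n_1 = (-0.3838, -0.9234)
n_2 = (+0.4985, -0.8669)
n_3 = (+0.9712, -0.2381)
n_4 = (+0.9505, +0.3106)
n_5 = (-0.4122, +0.9111)
  (0,1): δ = 132.06°  ·
  (0,2): δ = 79.59°  ·
  (0,3): δ = 33.27°  ✓
  (0,4): δ = 1.40°  ✓
  (0,5): δ = 94.85°  ·
  (1,2): δ = 127.53°  ·
  (1,3): δ = 81.21°  ·
  (1,4): δ = 49.34°  ✓
  (1,5): δ = 46.91°  ✓
  (2,3): δ = 133.67°  ·
  (2,4): δ = 101.80°  ·
  (2,5): δ = 5.55°  ✓
  (3,4): δ = 148.13°  ·
  (3,5): δ = 51.88°  ✓
  (4,5): δ = 83.75°  ·
antipodal pairs: 6

count = 6; pairs: (0,3), (0,4), (1,4), (1,5), (2,5), (3,5)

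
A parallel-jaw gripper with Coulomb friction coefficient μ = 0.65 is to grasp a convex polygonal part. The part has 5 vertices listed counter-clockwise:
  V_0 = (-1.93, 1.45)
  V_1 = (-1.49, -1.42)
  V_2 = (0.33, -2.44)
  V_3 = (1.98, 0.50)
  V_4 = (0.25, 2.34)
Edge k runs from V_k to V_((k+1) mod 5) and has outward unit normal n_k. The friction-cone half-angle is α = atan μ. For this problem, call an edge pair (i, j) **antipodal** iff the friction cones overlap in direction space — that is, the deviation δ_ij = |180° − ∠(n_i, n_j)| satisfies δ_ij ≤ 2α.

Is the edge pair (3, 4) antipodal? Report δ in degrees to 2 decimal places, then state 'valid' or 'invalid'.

α = atan 0.65 = 33.02°;  2α = 66.05°
edge 3: e_3 = (-1.73, +1.84);  n_3 = (+0.7285, +0.6850)
edge 4: e_4 = (-2.18, -0.89);  n_4 = (-0.3780, +0.9258)
∠(n_3, n_4) = 68.97°
δ = |180° − 68.97°| = 111.03°
111.03° > 2α = 66.05°  →  invalid

δ = 111.03°, invalid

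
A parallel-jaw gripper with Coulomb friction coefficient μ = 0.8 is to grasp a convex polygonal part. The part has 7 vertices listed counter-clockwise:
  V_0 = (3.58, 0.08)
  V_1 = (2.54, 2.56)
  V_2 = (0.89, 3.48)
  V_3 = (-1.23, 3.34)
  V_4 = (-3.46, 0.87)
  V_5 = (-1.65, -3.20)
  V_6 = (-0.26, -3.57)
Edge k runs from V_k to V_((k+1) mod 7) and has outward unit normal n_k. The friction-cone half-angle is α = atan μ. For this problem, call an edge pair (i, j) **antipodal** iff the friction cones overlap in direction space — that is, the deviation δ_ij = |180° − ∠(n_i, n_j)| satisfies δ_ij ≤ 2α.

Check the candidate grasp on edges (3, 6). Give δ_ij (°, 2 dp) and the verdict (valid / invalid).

δ = 4.38°, valid

α = atan 0.8 = 38.66°;  2α = 77.32°
edge 3: e_3 = (-2.23, -2.47);  n_3 = (-0.7422, +0.6701)
edge 6: e_6 = (+3.84, +3.65);  n_6 = (+0.6889, -0.7248)
∠(n_3, n_6) = 175.62°
δ = |180° − 175.62°| = 4.38°
4.38° ≤ 2α = 77.32°  →  valid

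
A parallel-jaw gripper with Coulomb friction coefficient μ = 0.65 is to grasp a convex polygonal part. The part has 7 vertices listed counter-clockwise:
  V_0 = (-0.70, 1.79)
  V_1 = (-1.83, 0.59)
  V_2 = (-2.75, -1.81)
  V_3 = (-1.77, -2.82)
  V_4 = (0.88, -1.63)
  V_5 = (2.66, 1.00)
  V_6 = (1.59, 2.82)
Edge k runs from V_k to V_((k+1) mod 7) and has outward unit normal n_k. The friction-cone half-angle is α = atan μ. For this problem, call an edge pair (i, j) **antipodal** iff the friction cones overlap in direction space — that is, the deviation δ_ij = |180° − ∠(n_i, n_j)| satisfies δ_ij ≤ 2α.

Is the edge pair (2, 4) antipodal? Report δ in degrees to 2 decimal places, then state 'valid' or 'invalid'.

δ = 78.23°, invalid

α = atan 0.65 = 33.02°;  2α = 66.05°
edge 2: e_2 = (+0.98, -1.01);  n_2 = (-0.7177, -0.6964)
edge 4: e_4 = (+1.78, +2.63);  n_4 = (+0.8282, -0.5605)
∠(n_2, n_4) = 101.77°
δ = |180° − 101.77°| = 78.23°
78.23° > 2α = 66.05°  →  invalid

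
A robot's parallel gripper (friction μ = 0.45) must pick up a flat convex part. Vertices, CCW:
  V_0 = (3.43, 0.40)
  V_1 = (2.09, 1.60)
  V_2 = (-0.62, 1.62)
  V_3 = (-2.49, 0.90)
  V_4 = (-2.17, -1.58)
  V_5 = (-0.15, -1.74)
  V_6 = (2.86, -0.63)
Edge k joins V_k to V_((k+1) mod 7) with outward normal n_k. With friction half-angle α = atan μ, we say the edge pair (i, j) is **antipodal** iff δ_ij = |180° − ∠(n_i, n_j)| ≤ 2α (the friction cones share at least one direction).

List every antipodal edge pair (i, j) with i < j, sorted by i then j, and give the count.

count = 8; pairs: (0,3), (0,4), (1,4), (1,5), (2,4), (2,5), (2,6), (3,6)

α = atan 0.45 = 24.23°;  2α = 48.46°
n_0 = (+0.6671, +0.7450)
n_1 = (+0.0074, +1.0000)
n_2 = (-0.3593, +0.9332)
n_3 = (-0.9918, -0.1280)
n_4 = (-0.0790, -0.9969)
n_5 = (+0.3460, -0.9382)
n_6 = (+0.8750, -0.4842)
  (0,1): δ = 138.58°  ·
  (0,2): δ = 117.10°  ·
  (0,3): δ = 40.80°  ✓
  (0,4): δ = 37.32°  ✓
  (0,5): δ = 62.09°  ·
  (0,6): δ = 102.89°  ·
  (1,2): δ = 158.52°  ·
  (1,3): δ = 82.22°  ·
  (1,4): δ = 4.11°  ✓
  (1,5): δ = 20.67°  ✓
  (1,6): δ = 61.46°  ·
  (2,3): δ = 103.71°  ·
  (2,4): δ = 25.59°  ✓
  (2,5): δ = 0.82°  ✓
  (2,6): δ = 39.98°  ✓
  (3,4): δ = 101.88°  ·
  (3,5): δ = 77.11°  ·
  (3,6): δ = 36.31°  ✓
  (4,5): δ = 155.23°  ·
  (4,6): δ = 114.43°  ·
  (5,6): δ = 139.20°  ·
antipodal pairs: 8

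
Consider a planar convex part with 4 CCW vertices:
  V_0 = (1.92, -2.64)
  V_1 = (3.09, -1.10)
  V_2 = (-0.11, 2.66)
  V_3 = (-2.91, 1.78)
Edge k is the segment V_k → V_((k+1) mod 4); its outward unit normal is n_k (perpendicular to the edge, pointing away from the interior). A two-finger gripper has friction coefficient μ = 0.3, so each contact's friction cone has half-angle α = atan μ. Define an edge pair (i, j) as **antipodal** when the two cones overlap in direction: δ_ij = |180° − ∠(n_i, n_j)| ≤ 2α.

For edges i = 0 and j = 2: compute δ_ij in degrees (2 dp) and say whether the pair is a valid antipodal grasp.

α = atan 0.3 = 16.70°;  2α = 33.40°
edge 0: e_0 = (+1.17, +1.54);  n_0 = (+0.7963, -0.6050)
edge 2: e_2 = (-2.80, -0.88);  n_2 = (-0.2998, +0.9540)
∠(n_0, n_2) = 144.67°
δ = |180° − 144.67°| = 35.33°
35.33° > 2α = 33.40°  →  invalid

δ = 35.33°, invalid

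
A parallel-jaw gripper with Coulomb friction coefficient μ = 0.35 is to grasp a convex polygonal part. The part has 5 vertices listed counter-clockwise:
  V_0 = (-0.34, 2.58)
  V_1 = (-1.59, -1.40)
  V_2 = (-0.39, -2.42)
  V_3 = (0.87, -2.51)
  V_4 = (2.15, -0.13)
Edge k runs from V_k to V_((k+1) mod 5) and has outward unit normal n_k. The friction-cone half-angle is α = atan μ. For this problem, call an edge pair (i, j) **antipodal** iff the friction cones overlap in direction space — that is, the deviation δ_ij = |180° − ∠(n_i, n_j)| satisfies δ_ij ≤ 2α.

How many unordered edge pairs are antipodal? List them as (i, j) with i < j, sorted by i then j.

α = atan 0.35 = 19.29°;  2α = 38.58°
n_0 = (-0.9541, +0.2996)
n_1 = (-0.6476, -0.7619)
n_2 = (-0.0712, -0.9975)
n_3 = (+0.8807, -0.4737)
n_4 = (+0.7364, +0.6766)
  (0,1): δ = 112.93°  ·
  (0,2): δ = 76.65°  ·
  (0,3): δ = 10.84°  ✓
  (0,4): δ = 60.01°  ·
  (1,2): δ = 143.72°  ·
  (1,3): δ = 77.91°  ·
  (1,4): δ = 7.06°  ✓
  (2,3): δ = 114.19°  ·
  (2,4): δ = 43.34°  ·
  (3,4): δ = 109.15°  ·
antipodal pairs: 2

count = 2; pairs: (0,3), (1,4)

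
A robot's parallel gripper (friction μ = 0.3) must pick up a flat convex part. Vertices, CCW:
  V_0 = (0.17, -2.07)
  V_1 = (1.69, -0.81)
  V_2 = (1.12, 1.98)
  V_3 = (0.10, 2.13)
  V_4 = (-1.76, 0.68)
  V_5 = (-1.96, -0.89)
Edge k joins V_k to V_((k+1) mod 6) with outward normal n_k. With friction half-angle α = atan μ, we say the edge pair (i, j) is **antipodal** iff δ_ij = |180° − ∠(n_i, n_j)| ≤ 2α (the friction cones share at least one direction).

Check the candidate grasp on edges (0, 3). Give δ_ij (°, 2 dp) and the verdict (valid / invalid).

δ = 1.72°, valid

α = atan 0.3 = 16.70°;  2α = 33.40°
edge 0: e_0 = (+1.52, +1.26);  n_0 = (+0.6382, -0.7699)
edge 3: e_3 = (-1.86, -1.45);  n_3 = (-0.6148, +0.7887)
∠(n_0, n_3) = 178.28°
δ = |180° − 178.28°| = 1.72°
1.72° ≤ 2α = 33.40°  →  valid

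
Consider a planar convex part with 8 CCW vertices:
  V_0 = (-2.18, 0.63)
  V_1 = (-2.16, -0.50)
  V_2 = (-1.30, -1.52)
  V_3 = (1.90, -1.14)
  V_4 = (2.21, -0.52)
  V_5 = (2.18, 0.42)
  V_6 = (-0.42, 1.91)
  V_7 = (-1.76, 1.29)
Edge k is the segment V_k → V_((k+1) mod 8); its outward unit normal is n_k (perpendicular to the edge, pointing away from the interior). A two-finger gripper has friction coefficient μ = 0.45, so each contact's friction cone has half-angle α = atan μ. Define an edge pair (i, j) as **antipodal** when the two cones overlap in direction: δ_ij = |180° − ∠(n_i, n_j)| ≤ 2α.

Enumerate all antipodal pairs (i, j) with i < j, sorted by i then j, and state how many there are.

count = 9; pairs: (0,3), (0,4), (1,4), (1,5), (2,5), (2,6), (3,6), (3,7), (4,7)

α = atan 0.45 = 24.23°;  2α = 48.46°
n_0 = (-0.9998, -0.0177)
n_1 = (-0.7645, -0.6446)
n_2 = (+0.1179, -0.9930)
n_3 = (+0.8944, -0.4472)
n_4 = (+0.9995, +0.0319)
n_5 = (+0.4972, +0.8676)
n_6 = (-0.4199, +0.9076)
n_7 = (-0.8437, +0.5369)
  (0,1): δ = 140.88°  ·
  (0,2): δ = 84.24°  ·
  (0,3): δ = 27.58°  ✓
  (0,4): δ = 0.81°  ✓
  (0,5): δ = 59.17°  ·
  (0,6): δ = 113.82°  ·
  (0,7): δ = 146.51°  ·
  (1,2): δ = 123.36°  ·
  (1,3): δ = 66.70°  ·
  (1,4): δ = 38.31°  ✓
  (1,5): δ = 20.05°  ✓
  (1,6): δ = 74.69°  ·
  (1,7): δ = 107.39°  ·
  (2,3): δ = 123.34°  ·
  (2,4): δ = 94.94°  ·
  (2,5): δ = 36.59°  ✓
  (2,6): δ = 18.06°  ✓
  (2,7): δ = 50.76°  ·
  (3,4): δ = 151.61°  ·
  (3,5): δ = 93.25°  ·
  (3,6): δ = 38.61°  ✓
  (3,7): δ = 5.91°  ✓
  (4,5): δ = 121.64°  ·
  (4,6): δ = 67.00°  ·
  (4,7): δ = 34.30°  ✓
  (5,6): δ = 125.35°  ·
  (5,7): δ = 92.66°  ·
  (6,7): δ = 147.30°  ·
antipodal pairs: 9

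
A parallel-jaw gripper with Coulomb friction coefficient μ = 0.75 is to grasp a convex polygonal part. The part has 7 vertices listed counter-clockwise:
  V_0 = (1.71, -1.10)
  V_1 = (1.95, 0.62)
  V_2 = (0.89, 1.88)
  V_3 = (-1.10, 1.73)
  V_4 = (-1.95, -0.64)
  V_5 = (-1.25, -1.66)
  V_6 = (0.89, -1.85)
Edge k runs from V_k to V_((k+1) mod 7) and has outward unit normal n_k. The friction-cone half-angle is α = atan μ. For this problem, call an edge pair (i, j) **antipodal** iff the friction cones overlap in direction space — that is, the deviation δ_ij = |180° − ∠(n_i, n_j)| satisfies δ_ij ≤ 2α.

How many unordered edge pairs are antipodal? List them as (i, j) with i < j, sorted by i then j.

count = 9; pairs: (0,3), (0,4), (1,3), (1,4), (1,5), (2,4), (2,5), (2,6), (3,6)

α = atan 0.75 = 36.87°;  2α = 73.74°
n_0 = (+0.9904, -0.1382)
n_1 = (+0.7652, +0.6438)
n_2 = (-0.0752, +0.9972)
n_3 = (-0.9413, +0.3376)
n_4 = (-0.8245, -0.5658)
n_5 = (-0.0884, -0.9961)
n_6 = (+0.6749, -0.7379)
  (0,1): δ = 131.98°  ·
  (0,2): δ = 77.75°  ·
  (0,3): δ = 11.79°  ✓
  (0,4): δ = 42.40°  ✓
  (0,5): δ = 92.87°  ·
  (0,6): δ = 140.39°  ·
  (1,2): δ = 125.76°  ·
  (1,3): δ = 59.80°  ✓
  (1,4): δ = 5.61°  ✓
  (1,5): δ = 44.85°  ✓
  (1,6): δ = 92.37°  ·
  (2,3): δ = 114.04°  ·
  (2,4): δ = 59.85°  ✓
  (2,5): δ = 9.38°  ✓
  (2,6): δ = 38.14°  ✓
  (3,4): δ = 125.81°  ·
  (3,5): δ = 75.34°  ·
  (3,6): δ = 27.82°  ✓
  (4,5): δ = 129.53°  ·
  (4,6): δ = 82.01°  ·
  (5,6): δ = 132.48°  ·
antipodal pairs: 9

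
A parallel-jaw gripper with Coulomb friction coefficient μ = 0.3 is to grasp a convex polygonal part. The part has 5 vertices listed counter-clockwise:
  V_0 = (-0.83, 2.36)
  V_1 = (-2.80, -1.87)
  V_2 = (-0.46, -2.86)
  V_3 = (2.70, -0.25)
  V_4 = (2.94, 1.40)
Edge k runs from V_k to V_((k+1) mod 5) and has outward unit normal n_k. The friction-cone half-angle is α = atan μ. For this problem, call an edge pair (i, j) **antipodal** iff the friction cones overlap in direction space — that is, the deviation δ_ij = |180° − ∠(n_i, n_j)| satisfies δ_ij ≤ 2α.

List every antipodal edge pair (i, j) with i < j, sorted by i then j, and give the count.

α = atan 0.3 = 16.70°;  2α = 33.40°
n_0 = (-0.9065, +0.4222)
n_1 = (-0.3896, -0.9210)
n_2 = (+0.6368, -0.7710)
n_3 = (+0.9896, -0.1439)
n_4 = (+0.2468, +0.9691)
  (0,1): δ = 87.96°  ·
  (0,2): δ = 25.47°  ✓
  (0,3): δ = 16.70°  ✓
  (0,4): δ = 100.69°  ·
  (1,2): δ = 117.51°  ·
  (1,3): δ = 75.34°  ·
  (1,4): δ = 8.65°  ✓
  (2,3): δ = 137.83°  ·
  (2,4): δ = 53.84°  ·
  (3,4): δ = 96.01°  ·
antipodal pairs: 3

count = 3; pairs: (0,2), (0,3), (1,4)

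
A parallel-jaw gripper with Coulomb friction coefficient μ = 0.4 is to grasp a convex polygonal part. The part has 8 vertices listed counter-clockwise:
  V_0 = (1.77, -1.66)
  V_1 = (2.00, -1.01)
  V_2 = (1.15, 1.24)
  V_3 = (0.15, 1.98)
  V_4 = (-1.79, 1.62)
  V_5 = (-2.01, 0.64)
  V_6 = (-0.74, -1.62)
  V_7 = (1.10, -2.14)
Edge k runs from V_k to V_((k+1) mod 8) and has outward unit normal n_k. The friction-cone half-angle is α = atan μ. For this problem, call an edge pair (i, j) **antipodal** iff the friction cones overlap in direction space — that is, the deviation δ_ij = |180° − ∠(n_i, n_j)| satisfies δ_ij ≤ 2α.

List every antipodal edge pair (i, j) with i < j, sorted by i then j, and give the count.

α = atan 0.4 = 21.80°;  2α = 43.60°
n_0 = (+0.9427, -0.3336)
n_1 = (+0.9355, +0.3534)
n_2 = (+0.5948, +0.8038)
n_3 = (-0.1825, +0.9832)
n_4 = (-0.9757, +0.2190)
n_5 = (-0.8718, -0.4899)
n_6 = (-0.2720, -0.9623)
n_7 = (+0.5824, -0.8129)
  (0,1): δ = 139.82°  ·
  (0,2): δ = 107.02°  ·
  (0,3): δ = 60.00°  ·
  (0,4): δ = 6.83°  ✓
  (0,5): δ = 48.82°  ·
  (0,6): δ = 93.71°  ·
  (0,7): δ = 145.10°  ·
  (1,2): δ = 147.20°  ·
  (1,3): δ = 100.18°  ·
  (1,4): δ = 33.35°  ✓
  (1,5): δ = 8.64°  ✓
  (1,6): δ = 53.52°  ·
  (1,7): δ = 104.92°  ·
  (2,3): δ = 132.99°  ·
  (2,4): δ = 66.15°  ·
  (2,5): δ = 24.16°  ✓
  (2,6): δ = 20.72°  ✓
  (2,7): δ = 72.12°  ·
  (3,4): δ = 113.17°  ·
  (3,5): δ = 71.18°  ·
  (3,6): δ = 26.29°  ✓
  (3,7): δ = 25.11°  ✓
  (4,5): δ = 138.01°  ·
  (4,6): δ = 93.13°  ·
  (4,7): δ = 41.73°  ✓
  (5,6): δ = 135.11°  ·
  (5,7): δ = 83.72°  ·
  (6,7): δ = 128.60°  ·
antipodal pairs: 8

count = 8; pairs: (0,4), (1,4), (1,5), (2,5), (2,6), (3,6), (3,7), (4,7)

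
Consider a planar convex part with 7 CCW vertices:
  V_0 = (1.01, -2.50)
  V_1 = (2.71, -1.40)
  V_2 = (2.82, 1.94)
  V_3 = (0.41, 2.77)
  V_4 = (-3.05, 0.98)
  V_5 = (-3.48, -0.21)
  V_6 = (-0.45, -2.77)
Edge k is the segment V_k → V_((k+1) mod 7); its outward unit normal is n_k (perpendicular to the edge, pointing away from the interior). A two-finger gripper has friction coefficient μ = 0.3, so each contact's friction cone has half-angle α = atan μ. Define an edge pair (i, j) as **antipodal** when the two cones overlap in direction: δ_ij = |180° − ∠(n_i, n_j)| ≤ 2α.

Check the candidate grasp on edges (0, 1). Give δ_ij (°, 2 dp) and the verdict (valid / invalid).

α = atan 0.3 = 16.70°;  2α = 33.40°
edge 0: e_0 = (+1.70, +1.10);  n_0 = (+0.5433, -0.8396)
edge 1: e_1 = (+0.11, +3.34);  n_1 = (+0.9995, -0.0329)
∠(n_0, n_1) = 55.21°
δ = |180° − 55.21°| = 124.79°
124.79° > 2α = 33.40°  →  invalid

δ = 124.79°, invalid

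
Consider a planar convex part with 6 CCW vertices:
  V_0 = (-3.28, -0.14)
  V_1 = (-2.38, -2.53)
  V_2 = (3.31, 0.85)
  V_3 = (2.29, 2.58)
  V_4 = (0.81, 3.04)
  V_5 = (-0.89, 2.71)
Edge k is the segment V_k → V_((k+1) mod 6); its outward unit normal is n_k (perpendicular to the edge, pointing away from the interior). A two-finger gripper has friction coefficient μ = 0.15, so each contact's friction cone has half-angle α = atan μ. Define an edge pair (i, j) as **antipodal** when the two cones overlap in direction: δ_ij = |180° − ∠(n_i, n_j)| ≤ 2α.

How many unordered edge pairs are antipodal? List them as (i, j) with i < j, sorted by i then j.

count = 1; pairs: (0,2)

α = atan 0.15 = 8.53°;  2α = 17.06°
n_0 = (-0.9358, -0.3524)
n_1 = (+0.5107, -0.8598)
n_2 = (+0.8614, +0.5079)
n_3 = (+0.2968, +0.9549)
n_4 = (-0.1906, +0.9817)
n_5 = (-0.7662, +0.6426)
  (0,1): δ = 79.92°  ·
  (0,2): δ = 9.89°  ✓
  (0,3): δ = 52.10°  ·
  (0,4): δ = 80.35°  ·
  (0,5): δ = 119.38°  ·
  (1,2): δ = 90.19°  ·
  (1,3): δ = 47.98°  ·
  (1,4): δ = 19.73°  ·
  (1,5): δ = 19.31°  ·
  (2,3): δ = 137.79°  ·
  (2,4): δ = 109.54°  ·
  (2,5): δ = 70.51°  ·
  (3,4): δ = 151.75°  ·
  (3,5): δ = 112.72°  ·
  (4,5): δ = 140.97°  ·
antipodal pairs: 1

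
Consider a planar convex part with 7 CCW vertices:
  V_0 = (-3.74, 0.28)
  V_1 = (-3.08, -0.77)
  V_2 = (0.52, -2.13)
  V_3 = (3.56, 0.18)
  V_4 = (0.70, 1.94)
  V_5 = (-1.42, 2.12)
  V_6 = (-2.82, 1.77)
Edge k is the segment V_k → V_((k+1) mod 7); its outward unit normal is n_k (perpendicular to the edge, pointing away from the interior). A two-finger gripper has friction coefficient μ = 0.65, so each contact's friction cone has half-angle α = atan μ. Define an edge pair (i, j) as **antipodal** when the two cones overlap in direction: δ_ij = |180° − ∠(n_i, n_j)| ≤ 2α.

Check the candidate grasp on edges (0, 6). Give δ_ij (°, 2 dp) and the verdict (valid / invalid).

α = atan 0.65 = 33.02°;  2α = 66.05°
edge 0: e_0 = (+0.66, -1.05);  n_0 = (-0.8466, -0.5322)
edge 6: e_6 = (-0.92, -1.49);  n_6 = (-0.8509, +0.5254)
∠(n_0, n_6) = 63.85°
δ = |180° − 63.85°| = 116.15°
116.15° > 2α = 66.05°  →  invalid

δ = 116.15°, invalid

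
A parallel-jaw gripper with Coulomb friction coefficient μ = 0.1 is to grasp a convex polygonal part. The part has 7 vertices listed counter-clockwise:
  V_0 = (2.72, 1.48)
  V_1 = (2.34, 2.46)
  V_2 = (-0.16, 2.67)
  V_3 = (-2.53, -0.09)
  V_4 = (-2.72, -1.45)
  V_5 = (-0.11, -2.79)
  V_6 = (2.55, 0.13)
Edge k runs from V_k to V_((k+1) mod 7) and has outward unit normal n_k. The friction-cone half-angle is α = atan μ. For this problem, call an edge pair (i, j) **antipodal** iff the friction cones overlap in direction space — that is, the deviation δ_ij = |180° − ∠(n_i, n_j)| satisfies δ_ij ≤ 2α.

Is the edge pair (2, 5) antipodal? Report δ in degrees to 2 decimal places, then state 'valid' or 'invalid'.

δ = 1.68°, valid

α = atan 0.1 = 5.71°;  2α = 11.42°
edge 2: e_2 = (-2.37, -2.76);  n_2 = (-0.7587, +0.6515)
edge 5: e_5 = (+2.66, +2.92);  n_5 = (+0.7393, -0.6734)
∠(n_2, n_5) = 178.32°
δ = |180° − 178.32°| = 1.68°
1.68° ≤ 2α = 11.42°  →  valid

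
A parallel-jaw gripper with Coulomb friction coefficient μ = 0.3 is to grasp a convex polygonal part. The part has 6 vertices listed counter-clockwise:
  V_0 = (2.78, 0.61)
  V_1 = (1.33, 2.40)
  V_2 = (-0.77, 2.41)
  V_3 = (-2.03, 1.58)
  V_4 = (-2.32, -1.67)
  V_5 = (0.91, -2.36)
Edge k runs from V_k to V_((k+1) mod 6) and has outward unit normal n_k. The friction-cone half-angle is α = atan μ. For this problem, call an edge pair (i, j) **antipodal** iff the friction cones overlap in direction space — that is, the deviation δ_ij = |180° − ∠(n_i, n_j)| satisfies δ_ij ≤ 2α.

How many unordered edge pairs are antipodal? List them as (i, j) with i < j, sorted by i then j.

count = 3; pairs: (1,4), (2,5), (3,5)

α = atan 0.3 = 16.70°;  2α = 33.40°
n_0 = (+0.7770, +0.6294)
n_1 = (+0.0048, +1.0000)
n_2 = (-0.5501, +0.8351)
n_3 = (-0.9960, +0.0889)
n_4 = (-0.2089, -0.9779)
n_5 = (+0.8462, -0.5328)
  (0,1): δ = 129.28°  ·
  (0,2): δ = 95.64°  ·
  (0,3): δ = 44.11°  ·
  (0,4): δ = 38.93°  ·
  (0,5): δ = 108.79°  ·
  (1,2): δ = 146.35°  ·
  (1,3): δ = 94.83°  ·
  (1,4): δ = 11.79°  ✓
  (1,5): δ = 58.08°  ·
  (2,3): δ = 128.47°  ·
  (2,4): δ = 45.43°  ·
  (2,5): δ = 24.43°  ✓
  (3,4): δ = 96.96°  ·
  (3,5): δ = 27.10°  ✓
  (4,5): δ = 110.14°  ·
antipodal pairs: 3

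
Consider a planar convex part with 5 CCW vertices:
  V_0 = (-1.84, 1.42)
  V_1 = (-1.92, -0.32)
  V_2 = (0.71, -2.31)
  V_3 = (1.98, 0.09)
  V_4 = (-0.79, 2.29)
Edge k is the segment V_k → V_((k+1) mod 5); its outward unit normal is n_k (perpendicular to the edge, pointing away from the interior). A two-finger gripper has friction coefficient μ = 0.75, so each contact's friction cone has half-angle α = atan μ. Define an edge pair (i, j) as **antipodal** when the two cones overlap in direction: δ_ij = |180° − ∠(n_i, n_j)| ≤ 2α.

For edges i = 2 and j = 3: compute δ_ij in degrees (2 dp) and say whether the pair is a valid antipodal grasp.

δ = 100.57°, invalid

α = atan 0.75 = 36.87°;  2α = 73.74°
edge 2: e_2 = (+1.27, +2.40);  n_2 = (+0.8839, -0.4677)
edge 3: e_3 = (-2.77, +2.20);  n_3 = (+0.6219, +0.7831)
∠(n_2, n_3) = 79.43°
δ = |180° − 79.43°| = 100.57°
100.57° > 2α = 73.74°  →  invalid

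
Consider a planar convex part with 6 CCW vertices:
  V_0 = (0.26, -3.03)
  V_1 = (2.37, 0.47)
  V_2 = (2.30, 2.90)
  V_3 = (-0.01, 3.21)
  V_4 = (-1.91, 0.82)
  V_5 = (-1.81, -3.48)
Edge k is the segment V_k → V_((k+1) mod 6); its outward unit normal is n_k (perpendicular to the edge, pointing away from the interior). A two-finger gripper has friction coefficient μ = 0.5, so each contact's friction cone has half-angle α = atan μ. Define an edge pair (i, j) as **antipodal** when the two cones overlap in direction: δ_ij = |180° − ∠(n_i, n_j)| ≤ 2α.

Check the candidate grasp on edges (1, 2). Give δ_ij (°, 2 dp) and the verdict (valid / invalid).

δ = 99.29°, invalid

α = atan 0.5 = 26.57°;  2α = 53.13°
edge 1: e_1 = (-0.07, +2.43);  n_1 = (+0.9996, +0.0288)
edge 2: e_2 = (-2.31, +0.31);  n_2 = (+0.1330, +0.9911)
∠(n_1, n_2) = 80.71°
δ = |180° − 80.71°| = 99.29°
99.29° > 2α = 53.13°  →  invalid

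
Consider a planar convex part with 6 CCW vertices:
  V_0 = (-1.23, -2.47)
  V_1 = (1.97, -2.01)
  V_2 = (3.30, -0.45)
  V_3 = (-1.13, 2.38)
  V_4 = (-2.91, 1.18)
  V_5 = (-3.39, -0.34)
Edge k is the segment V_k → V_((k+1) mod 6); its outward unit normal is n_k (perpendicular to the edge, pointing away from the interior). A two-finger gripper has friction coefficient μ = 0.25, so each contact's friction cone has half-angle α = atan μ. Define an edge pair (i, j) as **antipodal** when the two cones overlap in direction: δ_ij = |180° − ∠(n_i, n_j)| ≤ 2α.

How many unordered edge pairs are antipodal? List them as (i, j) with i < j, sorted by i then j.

α = atan 0.25 = 14.04°;  2α = 28.07°
n_0 = (+0.1423, -0.9898)
n_1 = (+0.7610, -0.6488)
n_2 = (+0.5384, +0.8427)
n_3 = (-0.5590, +0.8292)
n_4 = (-0.9536, +0.3011)
n_5 = (-0.7021, -0.7120)
  (0,1): δ = 138.63°  ·
  (0,2): δ = 40.75°  ·
  (0,3): δ = 25.81°  ✓
  (0,4): δ = 64.29°  ·
  (0,5): δ = 127.22°  ·
  (1,2): δ = 82.12°  ·
  (1,3): δ = 15.56°  ✓
  (1,4): δ = 22.92°  ✓
  (1,5): δ = 85.85°  ·
  (2,3): δ = 113.44°  ·
  (2,4): δ = 74.95°  ·
  (2,5): δ = 12.03°  ✓
  (3,4): δ = 141.51°  ·
  (3,5): δ = 78.59°  ·
  (4,5): δ = 117.07°  ·
antipodal pairs: 4

count = 4; pairs: (0,3), (1,3), (1,4), (2,5)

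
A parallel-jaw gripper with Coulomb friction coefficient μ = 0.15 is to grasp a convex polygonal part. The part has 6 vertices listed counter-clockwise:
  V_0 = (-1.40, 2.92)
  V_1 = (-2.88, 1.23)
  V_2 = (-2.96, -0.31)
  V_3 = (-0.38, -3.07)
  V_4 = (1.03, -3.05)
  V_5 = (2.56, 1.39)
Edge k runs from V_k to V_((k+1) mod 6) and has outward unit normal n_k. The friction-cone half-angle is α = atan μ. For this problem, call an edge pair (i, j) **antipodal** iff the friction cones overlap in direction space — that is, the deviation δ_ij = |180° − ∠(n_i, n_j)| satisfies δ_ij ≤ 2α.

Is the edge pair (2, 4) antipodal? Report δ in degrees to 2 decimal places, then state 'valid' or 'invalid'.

δ = 62.08°, invalid

α = atan 0.15 = 8.53°;  2α = 17.06°
edge 2: e_2 = (+2.58, -2.76);  n_2 = (-0.7305, -0.6829)
edge 4: e_4 = (+1.53, +4.44);  n_4 = (+0.9454, -0.3258)
∠(n_2, n_4) = 117.92°
δ = |180° − 117.92°| = 62.08°
62.08° > 2α = 17.06°  →  invalid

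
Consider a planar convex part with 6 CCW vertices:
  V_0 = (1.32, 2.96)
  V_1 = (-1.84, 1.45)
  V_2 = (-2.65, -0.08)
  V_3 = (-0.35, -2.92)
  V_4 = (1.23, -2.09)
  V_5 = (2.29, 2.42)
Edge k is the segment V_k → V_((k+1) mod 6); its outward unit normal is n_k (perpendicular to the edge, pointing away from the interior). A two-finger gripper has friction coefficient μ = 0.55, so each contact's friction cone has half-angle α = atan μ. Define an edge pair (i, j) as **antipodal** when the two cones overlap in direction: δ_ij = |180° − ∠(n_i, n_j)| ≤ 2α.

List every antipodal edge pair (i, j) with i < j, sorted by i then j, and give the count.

count = 7; pairs: (0,3), (0,4), (1,3), (1,4), (2,4), (2,5), (3,5)

α = atan 0.55 = 28.81°;  2α = 57.62°
n_0 = (-0.4312, +0.9023)
n_1 = (-0.8838, +0.4679)
n_2 = (-0.7771, -0.6294)
n_3 = (+0.4651, -0.8853)
n_4 = (+0.9735, -0.2288)
n_5 = (+0.4864, +0.8737)
  (0,1): δ = 143.44°  ·
  (0,2): δ = 76.54°  ·
  (0,3): δ = 2.17°  ✓
  (0,4): δ = 51.23°  ✓
  (0,5): δ = 125.35°  ·
  (1,2): δ = 113.10°  ·
  (1,3): δ = 34.39°  ✓
  (1,4): δ = 14.67°  ✓
  (1,5): δ = 88.79°  ·
  (2,3): δ = 101.29°  ·
  (2,4): δ = 52.23°  ✓
  (2,5): δ = 21.89°  ✓
  (3,4): δ = 130.94°  ·
  (3,5): δ = 56.82°  ✓
  (4,5): δ = 105.88°  ·
antipodal pairs: 7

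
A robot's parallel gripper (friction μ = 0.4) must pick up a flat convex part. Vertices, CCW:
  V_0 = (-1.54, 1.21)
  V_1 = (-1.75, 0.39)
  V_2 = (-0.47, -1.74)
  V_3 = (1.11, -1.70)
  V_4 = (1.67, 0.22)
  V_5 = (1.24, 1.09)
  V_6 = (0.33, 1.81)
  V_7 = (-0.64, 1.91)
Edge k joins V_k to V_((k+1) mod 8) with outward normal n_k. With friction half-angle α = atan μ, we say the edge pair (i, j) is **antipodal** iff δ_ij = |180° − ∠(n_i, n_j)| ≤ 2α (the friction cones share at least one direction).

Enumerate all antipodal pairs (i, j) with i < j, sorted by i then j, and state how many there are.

count = 8; pairs: (0,3), (0,4), (1,4), (1,5), (2,5), (2,6), (2,7), (3,7)

α = atan 0.4 = 21.80°;  2α = 43.60°
n_0 = (-0.9687, +0.2481)
n_1 = (-0.8571, -0.5151)
n_2 = (+0.0253, -0.9997)
n_3 = (+0.9600, -0.2800)
n_4 = (+0.8965, +0.4431)
n_5 = (+0.6205, +0.7842)
n_6 = (+0.1025, +0.9947)
n_7 = (-0.6139, +0.7894)
  (0,1): δ = 134.63°  ·
  (0,2): δ = 74.19°  ·
  (0,3): δ = 1.90°  ✓
  (0,4): δ = 40.67°  ✓
  (0,5): δ = 66.01°  ·
  (0,6): δ = 98.48°  ·
  (0,7): δ = 142.24°  ·
  (1,2): δ = 119.55°  ·
  (1,3): δ = 47.26°  ·
  (1,4): δ = 4.70°  ✓
  (1,5): δ = 20.65°  ✓
  (1,6): δ = 53.11°  ·
  (1,7): δ = 96.87°  ·
  (2,3): δ = 107.71°  ·
  (2,4): δ = 65.15°  ·
  (2,5): δ = 39.80°  ✓
  (2,6): δ = 7.34°  ✓
  (2,7): δ = 36.42°  ✓
  (3,4): δ = 137.44°  ·
  (3,5): δ = 112.09°  ·
  (3,6): δ = 79.63°  ·
  (3,7): δ = 35.86°  ✓
  (4,5): δ = 154.65°  ·
  (4,6): δ = 122.19°  ·
  (4,7): δ = 78.43°  ·
  (5,6): δ = 147.53°  ·
  (5,7): δ = 103.77°  ·
  (6,7): δ = 136.24°  ·
antipodal pairs: 8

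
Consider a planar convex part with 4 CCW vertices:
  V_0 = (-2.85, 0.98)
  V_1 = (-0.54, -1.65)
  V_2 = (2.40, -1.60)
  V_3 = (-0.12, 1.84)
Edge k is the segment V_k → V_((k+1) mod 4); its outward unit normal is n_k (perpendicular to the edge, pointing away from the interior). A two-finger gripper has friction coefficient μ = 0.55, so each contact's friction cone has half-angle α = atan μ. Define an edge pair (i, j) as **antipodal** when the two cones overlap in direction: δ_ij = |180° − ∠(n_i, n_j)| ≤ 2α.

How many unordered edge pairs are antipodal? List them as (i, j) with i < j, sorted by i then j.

α = atan 0.55 = 28.81°;  2α = 57.62°
n_0 = (-0.7513, -0.6599)
n_1 = (+0.0170, -0.9999)
n_2 = (+0.8067, +0.5910)
n_3 = (-0.3005, +0.9538)
  (0,1): δ = 130.32°  ·
  (0,2): δ = 5.07°  ✓
  (0,3): δ = 66.19°  ·
  (1,2): δ = 54.75°  ✓
  (1,3): δ = 16.51°  ✓
  (2,3): δ = 108.74°  ·
antipodal pairs: 3

count = 3; pairs: (0,2), (1,2), (1,3)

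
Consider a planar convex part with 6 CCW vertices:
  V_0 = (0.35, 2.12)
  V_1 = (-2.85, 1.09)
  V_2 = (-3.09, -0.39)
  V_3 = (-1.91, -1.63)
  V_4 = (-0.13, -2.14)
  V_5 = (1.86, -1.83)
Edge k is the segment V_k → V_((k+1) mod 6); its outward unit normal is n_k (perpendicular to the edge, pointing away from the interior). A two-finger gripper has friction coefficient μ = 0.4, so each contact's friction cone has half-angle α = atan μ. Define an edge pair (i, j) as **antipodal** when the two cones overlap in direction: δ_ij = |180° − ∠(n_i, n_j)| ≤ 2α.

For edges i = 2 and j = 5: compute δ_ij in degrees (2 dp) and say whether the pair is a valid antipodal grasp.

δ = 22.66°, valid

α = atan 0.4 = 21.80°;  2α = 43.60°
edge 2: e_2 = (+1.18, -1.24);  n_2 = (-0.7244, -0.6894)
edge 5: e_5 = (-1.51, +3.95);  n_5 = (+0.9341, +0.3571)
∠(n_2, n_5) = 157.34°
δ = |180° − 157.34°| = 22.66°
22.66° ≤ 2α = 43.60°  →  valid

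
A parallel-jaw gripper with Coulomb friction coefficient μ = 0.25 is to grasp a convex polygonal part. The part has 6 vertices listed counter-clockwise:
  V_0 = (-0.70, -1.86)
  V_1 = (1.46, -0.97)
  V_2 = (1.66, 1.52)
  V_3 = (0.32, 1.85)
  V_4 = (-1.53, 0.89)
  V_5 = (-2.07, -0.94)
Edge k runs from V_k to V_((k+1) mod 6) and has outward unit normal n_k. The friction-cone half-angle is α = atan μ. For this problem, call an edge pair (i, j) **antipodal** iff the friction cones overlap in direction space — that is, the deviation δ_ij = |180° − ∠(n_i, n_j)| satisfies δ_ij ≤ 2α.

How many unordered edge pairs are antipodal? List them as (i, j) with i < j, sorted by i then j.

count = 3; pairs: (0,3), (1,4), (2,5)

α = atan 0.25 = 14.04°;  2α = 28.07°
n_0 = (+0.3810, -0.9246)
n_1 = (+0.9968, -0.0801)
n_2 = (+0.2391, +0.9710)
n_3 = (-0.4606, +0.8876)
n_4 = (-0.9591, +0.2830)
n_5 = (-0.5575, -0.8302)
  (0,1): δ = 116.99°  ·
  (0,2): δ = 36.23°  ·
  (0,3): δ = 5.03°  ✓
  (0,4): δ = 51.17°  ·
  (0,5): δ = 123.72°  ·
  (1,2): δ = 99.24°  ·
  (1,3): δ = 57.98°  ·
  (1,4): δ = 11.85°  ✓
  (1,5): δ = 60.71°  ·
  (2,3): δ = 138.74°  ·
  (2,4): δ = 92.61°  ·
  (2,5): δ = 20.05°  ✓
  (3,4): δ = 133.87°  ·
  (3,5): δ = 61.31°  ·
  (4,5): δ = 107.44°  ·
antipodal pairs: 3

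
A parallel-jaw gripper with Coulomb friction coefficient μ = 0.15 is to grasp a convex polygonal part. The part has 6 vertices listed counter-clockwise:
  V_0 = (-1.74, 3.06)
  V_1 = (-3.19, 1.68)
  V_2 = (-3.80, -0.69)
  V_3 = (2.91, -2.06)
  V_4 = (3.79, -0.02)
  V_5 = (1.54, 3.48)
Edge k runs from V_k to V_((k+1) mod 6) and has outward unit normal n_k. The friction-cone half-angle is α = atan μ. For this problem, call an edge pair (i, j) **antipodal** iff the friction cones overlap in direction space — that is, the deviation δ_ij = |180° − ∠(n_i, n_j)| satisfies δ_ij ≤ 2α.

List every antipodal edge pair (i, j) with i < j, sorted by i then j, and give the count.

count = 1; pairs: (1,3)

α = atan 0.15 = 8.53°;  2α = 17.06°
n_0 = (-0.6894, +0.7244)
n_1 = (-0.9684, +0.2493)
n_2 = (-0.2000, -0.9798)
n_3 = (+0.9182, -0.3961)
n_4 = (+0.8412, +0.5408)
n_5 = (-0.1270, +0.9919)
  (0,1): δ = 148.02°  ·
  (0,2): δ = 55.12°  ·
  (0,3): δ = 23.08°  ·
  (0,4): δ = 79.15°  ·
  (0,5): δ = 143.71°  ·
  (1,2): δ = 87.11°  ·
  (1,3): δ = 8.90°  ✓
  (1,4): δ = 47.17°  ·
  (1,5): δ = 111.73°  ·
  (2,3): δ = 101.79°  ·
  (2,4): δ = 45.73°  ·
  (2,5): δ = 18.84°  ·
  (3,4): δ = 123.93°  ·
  (3,5): δ = 59.37°  ·
  (4,5): δ = 115.44°  ·
antipodal pairs: 1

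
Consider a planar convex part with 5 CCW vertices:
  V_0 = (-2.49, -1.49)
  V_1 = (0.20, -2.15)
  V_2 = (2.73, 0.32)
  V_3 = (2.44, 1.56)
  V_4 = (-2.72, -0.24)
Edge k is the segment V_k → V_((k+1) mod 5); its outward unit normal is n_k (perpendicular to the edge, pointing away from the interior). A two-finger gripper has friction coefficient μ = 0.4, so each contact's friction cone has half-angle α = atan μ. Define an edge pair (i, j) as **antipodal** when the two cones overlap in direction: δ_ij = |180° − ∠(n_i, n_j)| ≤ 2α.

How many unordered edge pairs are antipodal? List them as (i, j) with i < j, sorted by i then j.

α = atan 0.4 = 21.80°;  2α = 43.60°
n_0 = (-0.2383, -0.9712)
n_1 = (+0.6986, -0.7155)
n_2 = (+0.9737, +0.2277)
n_3 = (-0.3294, +0.9442)
n_4 = (-0.9835, -0.1810)
  (0,1): δ = 121.90°  ·
  (0,2): δ = 63.05°  ·
  (0,3): δ = 33.02°  ✓
  (0,4): δ = 114.21°  ·
  (1,2): δ = 121.15°  ·
  (1,3): δ = 25.08°  ✓
  (1,4): δ = 56.11°  ·
  (2,3): δ = 83.93°  ·
  (2,4): δ = 2.74°  ✓
  (3,4): δ = 98.80°  ·
antipodal pairs: 3

count = 3; pairs: (0,3), (1,3), (2,4)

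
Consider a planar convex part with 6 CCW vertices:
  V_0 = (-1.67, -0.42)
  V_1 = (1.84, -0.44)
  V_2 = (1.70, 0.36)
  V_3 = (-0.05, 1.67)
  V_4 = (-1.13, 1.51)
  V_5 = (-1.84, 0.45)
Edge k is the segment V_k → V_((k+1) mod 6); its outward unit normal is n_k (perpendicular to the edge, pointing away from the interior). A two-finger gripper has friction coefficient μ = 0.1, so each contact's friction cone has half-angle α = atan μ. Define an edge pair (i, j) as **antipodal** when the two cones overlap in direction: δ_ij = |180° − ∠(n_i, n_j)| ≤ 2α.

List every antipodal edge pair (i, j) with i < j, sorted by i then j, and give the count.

count = 2; pairs: (0,3), (1,5)

α = atan 0.1 = 5.71°;  2α = 11.42°
n_0 = (-0.0057, -1.0000)
n_1 = (+0.9850, +0.1724)
n_2 = (+0.5993, +0.8005)
n_3 = (-0.1465, +0.9892)
n_4 = (-0.8308, +0.5565)
n_5 = (-0.9814, -0.1918)
  (0,1): δ = 79.75°  ·
  (0,2): δ = 36.49°  ·
  (0,3): δ = 8.75°  ✓
  (0,4): δ = 56.51°  ·
  (0,5): δ = 101.38°  ·
  (1,2): δ = 136.74°  ·
  (1,3): δ = 91.50°  ·
  (1,4): δ = 43.74°  ·
  (1,5): δ = 1.13°  ✓
  (2,3): δ = 134.76°  ·
  (2,4): δ = 87.00°  ·
  (2,5): δ = 42.13°  ·
  (3,4): δ = 132.24°  ·
  (3,5): δ = 87.37°  ·
  (4,5): δ = 135.13°  ·
antipodal pairs: 2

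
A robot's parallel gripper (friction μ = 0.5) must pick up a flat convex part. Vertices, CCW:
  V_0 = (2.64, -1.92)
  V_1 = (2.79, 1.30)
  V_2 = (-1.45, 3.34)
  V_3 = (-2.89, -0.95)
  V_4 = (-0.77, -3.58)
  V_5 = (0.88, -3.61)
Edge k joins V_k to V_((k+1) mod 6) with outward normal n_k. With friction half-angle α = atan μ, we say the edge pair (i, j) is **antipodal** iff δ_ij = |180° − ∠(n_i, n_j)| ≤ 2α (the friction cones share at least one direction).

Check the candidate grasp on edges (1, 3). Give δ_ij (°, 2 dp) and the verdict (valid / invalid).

δ = 25.43°, valid

α = atan 0.5 = 26.57°;  2α = 53.13°
edge 1: e_1 = (-4.24, +2.04);  n_1 = (+0.4336, +0.9011)
edge 3: e_3 = (+2.12, -2.63);  n_3 = (-0.7786, -0.6276)
∠(n_1, n_3) = 154.57°
δ = |180° − 154.57°| = 25.43°
25.43° ≤ 2α = 53.13°  →  valid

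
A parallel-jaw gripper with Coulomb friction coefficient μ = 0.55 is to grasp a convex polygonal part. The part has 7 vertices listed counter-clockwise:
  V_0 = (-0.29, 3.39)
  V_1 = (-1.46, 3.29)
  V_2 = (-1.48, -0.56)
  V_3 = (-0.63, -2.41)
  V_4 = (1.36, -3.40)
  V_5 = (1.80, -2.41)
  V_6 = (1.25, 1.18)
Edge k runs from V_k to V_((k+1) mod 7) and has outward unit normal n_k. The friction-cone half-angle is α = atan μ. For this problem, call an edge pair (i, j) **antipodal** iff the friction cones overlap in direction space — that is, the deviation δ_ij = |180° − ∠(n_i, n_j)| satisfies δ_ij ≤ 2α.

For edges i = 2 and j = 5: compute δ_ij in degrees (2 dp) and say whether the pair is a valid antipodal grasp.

α = atan 0.55 = 28.81°;  2α = 57.62°
edge 2: e_2 = (+0.85, -1.85);  n_2 = (-0.9087, -0.4175)
edge 5: e_5 = (-0.55, +3.59);  n_5 = (+0.9885, +0.1514)
∠(n_2, n_5) = 164.03°
δ = |180° − 164.03°| = 15.97°
15.97° ≤ 2α = 57.62°  →  valid

δ = 15.97°, valid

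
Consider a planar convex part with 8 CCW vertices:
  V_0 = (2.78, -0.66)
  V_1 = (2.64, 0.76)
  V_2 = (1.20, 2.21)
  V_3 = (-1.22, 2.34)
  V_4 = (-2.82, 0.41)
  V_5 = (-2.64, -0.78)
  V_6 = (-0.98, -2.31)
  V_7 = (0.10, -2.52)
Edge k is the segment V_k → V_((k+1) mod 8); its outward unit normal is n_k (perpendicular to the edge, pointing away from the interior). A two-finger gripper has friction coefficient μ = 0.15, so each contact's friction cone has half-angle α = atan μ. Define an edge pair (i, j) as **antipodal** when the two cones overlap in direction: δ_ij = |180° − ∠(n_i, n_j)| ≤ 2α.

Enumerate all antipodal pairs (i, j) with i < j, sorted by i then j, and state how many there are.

count = 4; pairs: (0,4), (1,5), (2,6), (3,7)

α = atan 0.15 = 8.53°;  2α = 17.06°
n_0 = (+0.9952, +0.0981)
n_1 = (+0.7095, +0.7047)
n_2 = (+0.0536, +0.9986)
n_3 = (-0.7699, +0.6382)
n_4 = (-0.9888, -0.1496)
n_5 = (-0.6777, -0.7353)
n_6 = (-0.1909, -0.9816)
n_7 = (+0.5702, -0.8215)
  (0,1): δ = 140.83°  ·
  (0,2): δ = 98.71°  ·
  (0,3): δ = 45.29°  ·
  (0,4): δ = 2.97°  ✓
  (0,5): δ = 41.70°  ·
  (0,6): δ = 73.37°  ·
  (0,7): δ = 119.13°  ·
  (1,2): δ = 137.88°  ·
  (1,3): δ = 84.46°  ·
  (1,4): δ = 36.20°  ·
  (1,5): δ = 2.53°  ✓
  (1,6): δ = 34.19°  ·
  (1,7): δ = 79.96°  ·
  (2,3): δ = 126.58°  ·
  (2,4): δ = 78.32°  ·
  (2,5): δ = 39.59°  ·
  (2,6): δ = 7.93°  ✓
  (2,7): δ = 37.84°  ·
  (3,4): δ = 131.74°  ·
  (3,5): δ = 93.01°  ·
  (3,6): δ = 61.34°  ·
  (3,7): δ = 15.58°  ✓
  (4,5): δ = 141.27°  ·
  (4,6): δ = 109.60°  ·
  (4,7): δ = 63.84°  ·
  (5,6): δ = 148.34°  ·
  (5,7): δ = 102.57°  ·
  (6,7): δ = 134.23°  ·
antipodal pairs: 4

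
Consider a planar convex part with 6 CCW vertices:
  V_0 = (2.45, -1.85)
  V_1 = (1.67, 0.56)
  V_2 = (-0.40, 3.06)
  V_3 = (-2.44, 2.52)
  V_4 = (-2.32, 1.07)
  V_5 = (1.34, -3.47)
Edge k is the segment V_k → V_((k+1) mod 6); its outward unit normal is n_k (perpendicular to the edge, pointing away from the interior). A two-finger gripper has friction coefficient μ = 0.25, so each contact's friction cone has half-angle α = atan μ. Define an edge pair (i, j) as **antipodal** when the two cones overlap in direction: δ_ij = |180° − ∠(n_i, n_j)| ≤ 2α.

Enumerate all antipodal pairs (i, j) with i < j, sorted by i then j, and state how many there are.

count = 3; pairs: (0,3), (0,4), (1,4)

α = atan 0.25 = 14.04°;  2α = 28.07°
n_0 = (+0.9514, +0.3079)
n_1 = (+0.7702, +0.6378)
n_2 = (-0.2559, +0.9667)
n_3 = (-0.9966, -0.0825)
n_4 = (-0.7785, -0.6276)
n_5 = (+0.8249, -0.5652)
  (0,1): δ = 158.31°  ·
  (0,2): δ = 93.11°  ·
  (0,3): δ = 13.20°  ✓
  (0,4): δ = 20.94°  ✓
  (0,5): δ = 127.65°  ·
  (1,2): δ = 114.80°  ·
  (1,3): δ = 34.89°  ·
  (1,4): δ = 0.75°  ✓
  (1,5): δ = 105.96°  ·
  (2,3): δ = 100.10°  ·
  (2,4): δ = 65.95°  ·
  (2,5): δ = 40.76°  ·
  (3,4): δ = 145.86°  ·
  (3,5): δ = 39.15°  ·
  (4,5): δ = 73.29°  ·
antipodal pairs: 3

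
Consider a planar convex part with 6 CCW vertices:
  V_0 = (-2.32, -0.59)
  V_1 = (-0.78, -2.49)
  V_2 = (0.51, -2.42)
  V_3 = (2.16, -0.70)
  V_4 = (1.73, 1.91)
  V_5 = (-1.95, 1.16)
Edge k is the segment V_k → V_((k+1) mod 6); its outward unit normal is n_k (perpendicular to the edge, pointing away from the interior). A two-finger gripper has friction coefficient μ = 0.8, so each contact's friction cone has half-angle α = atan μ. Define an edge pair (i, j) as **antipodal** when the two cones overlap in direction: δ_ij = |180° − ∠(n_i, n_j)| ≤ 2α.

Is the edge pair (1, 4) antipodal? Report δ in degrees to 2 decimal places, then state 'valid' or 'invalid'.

α = atan 0.8 = 38.66°;  2α = 77.32°
edge 1: e_1 = (+1.29, +0.07);  n_1 = (+0.0542, -0.9985)
edge 4: e_4 = (-3.68, -0.75);  n_4 = (-0.1997, +0.9799)
∠(n_1, n_4) = 171.59°
δ = |180° − 171.59°| = 8.41°
8.41° ≤ 2α = 77.32°  →  valid

δ = 8.41°, valid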